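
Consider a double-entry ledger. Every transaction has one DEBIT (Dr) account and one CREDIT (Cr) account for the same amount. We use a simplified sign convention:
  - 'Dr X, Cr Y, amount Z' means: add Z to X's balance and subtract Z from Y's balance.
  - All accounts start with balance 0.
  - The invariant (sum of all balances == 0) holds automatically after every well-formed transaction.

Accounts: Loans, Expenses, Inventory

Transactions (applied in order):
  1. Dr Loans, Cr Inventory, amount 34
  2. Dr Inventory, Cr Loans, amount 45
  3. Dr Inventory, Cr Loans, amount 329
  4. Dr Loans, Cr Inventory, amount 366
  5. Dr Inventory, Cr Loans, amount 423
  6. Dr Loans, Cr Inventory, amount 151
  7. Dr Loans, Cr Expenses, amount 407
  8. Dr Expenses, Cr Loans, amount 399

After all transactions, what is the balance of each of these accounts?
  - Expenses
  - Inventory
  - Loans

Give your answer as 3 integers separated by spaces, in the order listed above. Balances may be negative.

Answer: -8 246 -238

Derivation:
After txn 1 (Dr Loans, Cr Inventory, amount 34): Inventory=-34 Loans=34
After txn 2 (Dr Inventory, Cr Loans, amount 45): Inventory=11 Loans=-11
After txn 3 (Dr Inventory, Cr Loans, amount 329): Inventory=340 Loans=-340
After txn 4 (Dr Loans, Cr Inventory, amount 366): Inventory=-26 Loans=26
After txn 5 (Dr Inventory, Cr Loans, amount 423): Inventory=397 Loans=-397
After txn 6 (Dr Loans, Cr Inventory, amount 151): Inventory=246 Loans=-246
After txn 7 (Dr Loans, Cr Expenses, amount 407): Expenses=-407 Inventory=246 Loans=161
After txn 8 (Dr Expenses, Cr Loans, amount 399): Expenses=-8 Inventory=246 Loans=-238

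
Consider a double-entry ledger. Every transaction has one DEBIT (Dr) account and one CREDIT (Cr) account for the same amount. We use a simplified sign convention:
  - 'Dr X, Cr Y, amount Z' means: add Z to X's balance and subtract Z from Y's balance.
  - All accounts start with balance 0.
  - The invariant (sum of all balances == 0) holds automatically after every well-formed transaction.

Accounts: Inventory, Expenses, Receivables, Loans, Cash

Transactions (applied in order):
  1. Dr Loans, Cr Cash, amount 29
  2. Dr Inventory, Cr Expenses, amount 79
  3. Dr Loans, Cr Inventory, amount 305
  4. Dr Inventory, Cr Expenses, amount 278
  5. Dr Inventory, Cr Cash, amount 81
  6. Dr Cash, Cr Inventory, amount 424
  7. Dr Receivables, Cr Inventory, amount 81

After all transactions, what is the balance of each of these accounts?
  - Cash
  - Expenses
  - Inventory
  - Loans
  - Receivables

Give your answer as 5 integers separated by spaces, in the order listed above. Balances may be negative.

After txn 1 (Dr Loans, Cr Cash, amount 29): Cash=-29 Loans=29
After txn 2 (Dr Inventory, Cr Expenses, amount 79): Cash=-29 Expenses=-79 Inventory=79 Loans=29
After txn 3 (Dr Loans, Cr Inventory, amount 305): Cash=-29 Expenses=-79 Inventory=-226 Loans=334
After txn 4 (Dr Inventory, Cr Expenses, amount 278): Cash=-29 Expenses=-357 Inventory=52 Loans=334
After txn 5 (Dr Inventory, Cr Cash, amount 81): Cash=-110 Expenses=-357 Inventory=133 Loans=334
After txn 6 (Dr Cash, Cr Inventory, amount 424): Cash=314 Expenses=-357 Inventory=-291 Loans=334
After txn 7 (Dr Receivables, Cr Inventory, amount 81): Cash=314 Expenses=-357 Inventory=-372 Loans=334 Receivables=81

Answer: 314 -357 -372 334 81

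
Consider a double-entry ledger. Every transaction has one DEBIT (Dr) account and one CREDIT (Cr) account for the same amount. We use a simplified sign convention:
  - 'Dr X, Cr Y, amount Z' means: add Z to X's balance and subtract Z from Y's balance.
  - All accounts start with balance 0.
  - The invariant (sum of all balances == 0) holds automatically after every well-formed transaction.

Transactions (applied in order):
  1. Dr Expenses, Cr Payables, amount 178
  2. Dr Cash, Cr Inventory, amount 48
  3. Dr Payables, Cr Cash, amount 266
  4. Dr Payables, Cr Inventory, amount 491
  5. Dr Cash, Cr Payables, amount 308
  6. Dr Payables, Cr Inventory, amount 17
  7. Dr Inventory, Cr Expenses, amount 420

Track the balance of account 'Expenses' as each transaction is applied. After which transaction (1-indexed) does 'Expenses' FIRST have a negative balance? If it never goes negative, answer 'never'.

Answer: 7

Derivation:
After txn 1: Expenses=178
After txn 2: Expenses=178
After txn 3: Expenses=178
After txn 4: Expenses=178
After txn 5: Expenses=178
After txn 6: Expenses=178
After txn 7: Expenses=-242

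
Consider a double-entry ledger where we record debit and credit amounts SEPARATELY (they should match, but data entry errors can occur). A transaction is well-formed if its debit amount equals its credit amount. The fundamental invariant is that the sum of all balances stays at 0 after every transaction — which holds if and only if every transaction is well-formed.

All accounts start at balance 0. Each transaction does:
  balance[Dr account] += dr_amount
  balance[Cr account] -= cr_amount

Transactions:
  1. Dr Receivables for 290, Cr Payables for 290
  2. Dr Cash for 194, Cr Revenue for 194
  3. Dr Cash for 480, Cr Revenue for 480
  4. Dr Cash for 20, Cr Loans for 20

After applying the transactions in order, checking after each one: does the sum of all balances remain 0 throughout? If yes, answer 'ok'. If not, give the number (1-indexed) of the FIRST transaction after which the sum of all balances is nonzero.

Answer: ok

Derivation:
After txn 1: dr=290 cr=290 sum_balances=0
After txn 2: dr=194 cr=194 sum_balances=0
After txn 3: dr=480 cr=480 sum_balances=0
After txn 4: dr=20 cr=20 sum_balances=0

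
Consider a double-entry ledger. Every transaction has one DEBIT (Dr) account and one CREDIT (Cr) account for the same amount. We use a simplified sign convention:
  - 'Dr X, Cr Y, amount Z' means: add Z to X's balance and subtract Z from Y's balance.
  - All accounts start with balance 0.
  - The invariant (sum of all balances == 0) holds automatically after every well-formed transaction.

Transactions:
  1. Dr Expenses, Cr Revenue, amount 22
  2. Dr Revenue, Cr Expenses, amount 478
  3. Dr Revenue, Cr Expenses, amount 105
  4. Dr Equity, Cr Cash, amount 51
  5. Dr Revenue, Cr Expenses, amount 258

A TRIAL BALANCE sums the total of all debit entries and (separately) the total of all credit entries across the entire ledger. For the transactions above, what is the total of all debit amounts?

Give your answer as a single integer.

Answer: 914

Derivation:
Txn 1: debit+=22
Txn 2: debit+=478
Txn 3: debit+=105
Txn 4: debit+=51
Txn 5: debit+=258
Total debits = 914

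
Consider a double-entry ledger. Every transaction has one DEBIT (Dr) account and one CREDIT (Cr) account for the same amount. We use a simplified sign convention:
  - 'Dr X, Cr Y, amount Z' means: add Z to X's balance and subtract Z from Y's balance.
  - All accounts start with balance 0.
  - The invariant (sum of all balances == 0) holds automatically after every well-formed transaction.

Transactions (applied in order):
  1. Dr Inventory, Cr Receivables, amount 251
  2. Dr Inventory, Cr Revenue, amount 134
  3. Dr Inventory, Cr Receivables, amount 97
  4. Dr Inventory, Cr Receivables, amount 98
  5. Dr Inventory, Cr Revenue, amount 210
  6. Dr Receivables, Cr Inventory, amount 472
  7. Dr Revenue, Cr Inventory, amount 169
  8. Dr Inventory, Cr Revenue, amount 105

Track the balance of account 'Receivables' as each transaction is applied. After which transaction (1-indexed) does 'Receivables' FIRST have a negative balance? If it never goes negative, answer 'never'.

Answer: 1

Derivation:
After txn 1: Receivables=-251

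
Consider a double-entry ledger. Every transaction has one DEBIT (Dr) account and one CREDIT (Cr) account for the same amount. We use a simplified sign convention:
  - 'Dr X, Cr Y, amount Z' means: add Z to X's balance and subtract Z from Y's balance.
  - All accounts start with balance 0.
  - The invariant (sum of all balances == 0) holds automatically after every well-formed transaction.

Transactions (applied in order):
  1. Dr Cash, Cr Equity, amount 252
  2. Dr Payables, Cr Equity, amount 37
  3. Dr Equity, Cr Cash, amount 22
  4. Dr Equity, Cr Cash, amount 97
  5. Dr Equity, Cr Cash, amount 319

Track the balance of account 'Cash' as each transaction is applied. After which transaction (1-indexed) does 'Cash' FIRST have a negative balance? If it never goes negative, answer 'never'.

Answer: 5

Derivation:
After txn 1: Cash=252
After txn 2: Cash=252
After txn 3: Cash=230
After txn 4: Cash=133
After txn 5: Cash=-186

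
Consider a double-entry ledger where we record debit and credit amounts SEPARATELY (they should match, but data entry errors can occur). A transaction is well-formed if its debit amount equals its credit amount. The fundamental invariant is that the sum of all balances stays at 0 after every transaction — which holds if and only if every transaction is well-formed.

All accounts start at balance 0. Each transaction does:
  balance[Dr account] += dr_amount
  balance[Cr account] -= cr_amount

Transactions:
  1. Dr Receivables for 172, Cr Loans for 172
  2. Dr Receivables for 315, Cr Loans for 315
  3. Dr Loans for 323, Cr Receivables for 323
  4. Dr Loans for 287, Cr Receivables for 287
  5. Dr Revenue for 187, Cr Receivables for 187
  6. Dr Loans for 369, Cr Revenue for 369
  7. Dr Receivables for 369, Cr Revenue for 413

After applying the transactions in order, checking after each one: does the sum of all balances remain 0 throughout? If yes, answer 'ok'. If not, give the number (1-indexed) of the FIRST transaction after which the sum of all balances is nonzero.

Answer: 7

Derivation:
After txn 1: dr=172 cr=172 sum_balances=0
After txn 2: dr=315 cr=315 sum_balances=0
After txn 3: dr=323 cr=323 sum_balances=0
After txn 4: dr=287 cr=287 sum_balances=0
After txn 5: dr=187 cr=187 sum_balances=0
After txn 6: dr=369 cr=369 sum_balances=0
After txn 7: dr=369 cr=413 sum_balances=-44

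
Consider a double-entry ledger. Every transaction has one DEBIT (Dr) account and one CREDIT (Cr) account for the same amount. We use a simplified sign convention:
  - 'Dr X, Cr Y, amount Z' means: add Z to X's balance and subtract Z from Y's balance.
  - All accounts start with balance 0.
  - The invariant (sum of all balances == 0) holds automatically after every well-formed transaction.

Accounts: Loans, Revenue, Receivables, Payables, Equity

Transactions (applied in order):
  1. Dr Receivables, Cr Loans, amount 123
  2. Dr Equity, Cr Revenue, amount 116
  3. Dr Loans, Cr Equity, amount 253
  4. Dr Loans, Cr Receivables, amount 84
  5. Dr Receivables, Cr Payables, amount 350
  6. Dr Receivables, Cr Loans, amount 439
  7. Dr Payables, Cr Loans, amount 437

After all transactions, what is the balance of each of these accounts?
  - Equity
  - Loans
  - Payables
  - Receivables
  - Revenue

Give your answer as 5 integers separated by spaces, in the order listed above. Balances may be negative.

Answer: -137 -662 87 828 -116

Derivation:
After txn 1 (Dr Receivables, Cr Loans, amount 123): Loans=-123 Receivables=123
After txn 2 (Dr Equity, Cr Revenue, amount 116): Equity=116 Loans=-123 Receivables=123 Revenue=-116
After txn 3 (Dr Loans, Cr Equity, amount 253): Equity=-137 Loans=130 Receivables=123 Revenue=-116
After txn 4 (Dr Loans, Cr Receivables, amount 84): Equity=-137 Loans=214 Receivables=39 Revenue=-116
After txn 5 (Dr Receivables, Cr Payables, amount 350): Equity=-137 Loans=214 Payables=-350 Receivables=389 Revenue=-116
After txn 6 (Dr Receivables, Cr Loans, amount 439): Equity=-137 Loans=-225 Payables=-350 Receivables=828 Revenue=-116
After txn 7 (Dr Payables, Cr Loans, amount 437): Equity=-137 Loans=-662 Payables=87 Receivables=828 Revenue=-116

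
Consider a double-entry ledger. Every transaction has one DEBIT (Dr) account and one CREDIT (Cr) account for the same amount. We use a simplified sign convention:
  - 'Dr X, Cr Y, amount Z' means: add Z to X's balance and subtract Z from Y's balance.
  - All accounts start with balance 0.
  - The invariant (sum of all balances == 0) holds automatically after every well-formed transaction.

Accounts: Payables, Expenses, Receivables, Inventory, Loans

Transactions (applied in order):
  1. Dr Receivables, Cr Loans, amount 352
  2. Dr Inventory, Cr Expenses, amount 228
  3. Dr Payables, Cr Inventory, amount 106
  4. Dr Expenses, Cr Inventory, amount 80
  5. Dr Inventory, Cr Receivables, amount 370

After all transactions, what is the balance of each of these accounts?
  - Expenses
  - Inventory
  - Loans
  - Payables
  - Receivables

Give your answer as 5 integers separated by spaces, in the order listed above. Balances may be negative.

After txn 1 (Dr Receivables, Cr Loans, amount 352): Loans=-352 Receivables=352
After txn 2 (Dr Inventory, Cr Expenses, amount 228): Expenses=-228 Inventory=228 Loans=-352 Receivables=352
After txn 3 (Dr Payables, Cr Inventory, amount 106): Expenses=-228 Inventory=122 Loans=-352 Payables=106 Receivables=352
After txn 4 (Dr Expenses, Cr Inventory, amount 80): Expenses=-148 Inventory=42 Loans=-352 Payables=106 Receivables=352
After txn 5 (Dr Inventory, Cr Receivables, amount 370): Expenses=-148 Inventory=412 Loans=-352 Payables=106 Receivables=-18

Answer: -148 412 -352 106 -18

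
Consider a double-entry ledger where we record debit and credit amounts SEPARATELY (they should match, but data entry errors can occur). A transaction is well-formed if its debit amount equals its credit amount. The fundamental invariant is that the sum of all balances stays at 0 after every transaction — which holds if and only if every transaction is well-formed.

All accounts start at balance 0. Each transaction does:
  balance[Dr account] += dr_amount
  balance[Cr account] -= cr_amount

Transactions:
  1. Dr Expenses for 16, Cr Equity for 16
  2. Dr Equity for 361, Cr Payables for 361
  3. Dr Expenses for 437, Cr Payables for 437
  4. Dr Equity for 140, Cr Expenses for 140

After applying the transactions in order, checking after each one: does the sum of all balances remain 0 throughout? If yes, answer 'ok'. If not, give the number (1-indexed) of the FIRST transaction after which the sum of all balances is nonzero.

Answer: ok

Derivation:
After txn 1: dr=16 cr=16 sum_balances=0
After txn 2: dr=361 cr=361 sum_balances=0
After txn 3: dr=437 cr=437 sum_balances=0
After txn 4: dr=140 cr=140 sum_balances=0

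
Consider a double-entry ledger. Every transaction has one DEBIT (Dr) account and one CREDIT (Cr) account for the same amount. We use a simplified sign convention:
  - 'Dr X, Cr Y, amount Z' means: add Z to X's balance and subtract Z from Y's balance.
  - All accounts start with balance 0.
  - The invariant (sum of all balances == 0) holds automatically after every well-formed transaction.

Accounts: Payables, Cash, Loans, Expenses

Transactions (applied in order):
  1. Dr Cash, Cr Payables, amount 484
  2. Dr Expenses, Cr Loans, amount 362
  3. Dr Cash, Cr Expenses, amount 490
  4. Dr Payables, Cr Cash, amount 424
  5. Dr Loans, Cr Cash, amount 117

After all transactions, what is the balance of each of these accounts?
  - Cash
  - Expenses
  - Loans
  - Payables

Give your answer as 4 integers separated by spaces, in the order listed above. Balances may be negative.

After txn 1 (Dr Cash, Cr Payables, amount 484): Cash=484 Payables=-484
After txn 2 (Dr Expenses, Cr Loans, amount 362): Cash=484 Expenses=362 Loans=-362 Payables=-484
After txn 3 (Dr Cash, Cr Expenses, amount 490): Cash=974 Expenses=-128 Loans=-362 Payables=-484
After txn 4 (Dr Payables, Cr Cash, amount 424): Cash=550 Expenses=-128 Loans=-362 Payables=-60
After txn 5 (Dr Loans, Cr Cash, amount 117): Cash=433 Expenses=-128 Loans=-245 Payables=-60

Answer: 433 -128 -245 -60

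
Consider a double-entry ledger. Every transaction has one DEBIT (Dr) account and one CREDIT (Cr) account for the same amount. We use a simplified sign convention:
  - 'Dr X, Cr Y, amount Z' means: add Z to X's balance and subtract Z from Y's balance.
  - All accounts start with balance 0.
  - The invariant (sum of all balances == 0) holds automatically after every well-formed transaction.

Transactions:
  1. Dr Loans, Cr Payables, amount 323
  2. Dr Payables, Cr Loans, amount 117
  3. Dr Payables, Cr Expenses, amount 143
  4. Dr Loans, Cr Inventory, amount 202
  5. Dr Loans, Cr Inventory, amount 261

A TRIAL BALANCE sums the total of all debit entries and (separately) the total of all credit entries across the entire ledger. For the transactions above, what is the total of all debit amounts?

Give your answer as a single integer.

Txn 1: debit+=323
Txn 2: debit+=117
Txn 3: debit+=143
Txn 4: debit+=202
Txn 5: debit+=261
Total debits = 1046

Answer: 1046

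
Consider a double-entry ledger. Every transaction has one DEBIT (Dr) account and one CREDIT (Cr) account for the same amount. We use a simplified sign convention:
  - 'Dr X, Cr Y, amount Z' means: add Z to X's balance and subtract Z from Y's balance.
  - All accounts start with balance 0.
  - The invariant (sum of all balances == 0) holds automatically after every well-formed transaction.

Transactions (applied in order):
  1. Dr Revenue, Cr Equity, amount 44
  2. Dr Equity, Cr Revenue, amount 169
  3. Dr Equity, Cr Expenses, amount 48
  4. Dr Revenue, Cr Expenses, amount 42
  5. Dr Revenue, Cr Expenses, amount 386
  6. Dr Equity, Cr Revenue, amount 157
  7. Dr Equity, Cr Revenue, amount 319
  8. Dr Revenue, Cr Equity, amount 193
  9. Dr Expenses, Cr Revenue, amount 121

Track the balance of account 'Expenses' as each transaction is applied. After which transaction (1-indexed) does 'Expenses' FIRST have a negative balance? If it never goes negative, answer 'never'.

Answer: 3

Derivation:
After txn 1: Expenses=0
After txn 2: Expenses=0
After txn 3: Expenses=-48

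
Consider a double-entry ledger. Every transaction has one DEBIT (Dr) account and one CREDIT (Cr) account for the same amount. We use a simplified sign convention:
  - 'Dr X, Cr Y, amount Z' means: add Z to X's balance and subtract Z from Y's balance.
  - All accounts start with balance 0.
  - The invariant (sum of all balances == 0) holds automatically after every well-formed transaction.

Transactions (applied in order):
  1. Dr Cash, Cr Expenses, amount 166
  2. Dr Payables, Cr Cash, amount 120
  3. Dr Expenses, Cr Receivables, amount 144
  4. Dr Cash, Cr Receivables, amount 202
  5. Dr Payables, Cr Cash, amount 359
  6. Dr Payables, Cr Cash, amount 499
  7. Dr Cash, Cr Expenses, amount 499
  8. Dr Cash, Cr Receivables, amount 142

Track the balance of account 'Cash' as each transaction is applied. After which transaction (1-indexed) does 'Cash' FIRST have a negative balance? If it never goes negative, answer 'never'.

Answer: 5

Derivation:
After txn 1: Cash=166
After txn 2: Cash=46
After txn 3: Cash=46
After txn 4: Cash=248
After txn 5: Cash=-111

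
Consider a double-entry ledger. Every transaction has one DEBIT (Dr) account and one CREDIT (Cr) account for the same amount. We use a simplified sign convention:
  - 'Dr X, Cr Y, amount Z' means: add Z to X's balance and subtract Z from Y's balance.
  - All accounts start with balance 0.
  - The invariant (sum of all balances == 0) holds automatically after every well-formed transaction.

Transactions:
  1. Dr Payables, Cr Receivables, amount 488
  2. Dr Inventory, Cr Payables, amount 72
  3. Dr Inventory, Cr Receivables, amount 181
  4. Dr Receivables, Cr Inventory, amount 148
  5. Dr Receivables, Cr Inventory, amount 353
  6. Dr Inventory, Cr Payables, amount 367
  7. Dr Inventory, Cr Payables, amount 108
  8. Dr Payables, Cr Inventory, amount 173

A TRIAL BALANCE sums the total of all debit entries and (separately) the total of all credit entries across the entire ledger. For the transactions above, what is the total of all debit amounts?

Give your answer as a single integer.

Answer: 1890

Derivation:
Txn 1: debit+=488
Txn 2: debit+=72
Txn 3: debit+=181
Txn 4: debit+=148
Txn 5: debit+=353
Txn 6: debit+=367
Txn 7: debit+=108
Txn 8: debit+=173
Total debits = 1890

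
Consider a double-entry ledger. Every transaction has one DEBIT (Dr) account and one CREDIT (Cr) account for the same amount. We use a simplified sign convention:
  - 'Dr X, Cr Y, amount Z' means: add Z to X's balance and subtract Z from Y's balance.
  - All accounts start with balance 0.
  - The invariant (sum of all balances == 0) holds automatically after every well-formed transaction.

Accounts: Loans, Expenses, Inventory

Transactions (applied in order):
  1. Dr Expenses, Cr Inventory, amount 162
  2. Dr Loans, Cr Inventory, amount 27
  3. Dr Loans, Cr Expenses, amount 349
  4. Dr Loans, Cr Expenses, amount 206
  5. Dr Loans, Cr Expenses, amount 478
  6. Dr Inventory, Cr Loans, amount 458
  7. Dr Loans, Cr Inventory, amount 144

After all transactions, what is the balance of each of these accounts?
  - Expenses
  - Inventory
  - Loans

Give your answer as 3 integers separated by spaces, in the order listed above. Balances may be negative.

Answer: -871 125 746

Derivation:
After txn 1 (Dr Expenses, Cr Inventory, amount 162): Expenses=162 Inventory=-162
After txn 2 (Dr Loans, Cr Inventory, amount 27): Expenses=162 Inventory=-189 Loans=27
After txn 3 (Dr Loans, Cr Expenses, amount 349): Expenses=-187 Inventory=-189 Loans=376
After txn 4 (Dr Loans, Cr Expenses, amount 206): Expenses=-393 Inventory=-189 Loans=582
After txn 5 (Dr Loans, Cr Expenses, amount 478): Expenses=-871 Inventory=-189 Loans=1060
After txn 6 (Dr Inventory, Cr Loans, amount 458): Expenses=-871 Inventory=269 Loans=602
After txn 7 (Dr Loans, Cr Inventory, amount 144): Expenses=-871 Inventory=125 Loans=746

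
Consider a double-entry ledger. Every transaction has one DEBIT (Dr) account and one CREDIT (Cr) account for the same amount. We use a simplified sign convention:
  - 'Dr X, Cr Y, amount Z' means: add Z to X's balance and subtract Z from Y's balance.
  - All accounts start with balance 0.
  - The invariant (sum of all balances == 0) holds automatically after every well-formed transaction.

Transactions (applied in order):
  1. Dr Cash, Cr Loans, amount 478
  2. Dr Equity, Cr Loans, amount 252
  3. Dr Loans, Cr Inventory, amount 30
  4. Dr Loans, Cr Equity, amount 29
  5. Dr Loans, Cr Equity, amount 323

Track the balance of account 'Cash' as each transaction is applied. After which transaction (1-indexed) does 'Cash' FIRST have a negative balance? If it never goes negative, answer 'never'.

After txn 1: Cash=478
After txn 2: Cash=478
After txn 3: Cash=478
After txn 4: Cash=478
After txn 5: Cash=478

Answer: never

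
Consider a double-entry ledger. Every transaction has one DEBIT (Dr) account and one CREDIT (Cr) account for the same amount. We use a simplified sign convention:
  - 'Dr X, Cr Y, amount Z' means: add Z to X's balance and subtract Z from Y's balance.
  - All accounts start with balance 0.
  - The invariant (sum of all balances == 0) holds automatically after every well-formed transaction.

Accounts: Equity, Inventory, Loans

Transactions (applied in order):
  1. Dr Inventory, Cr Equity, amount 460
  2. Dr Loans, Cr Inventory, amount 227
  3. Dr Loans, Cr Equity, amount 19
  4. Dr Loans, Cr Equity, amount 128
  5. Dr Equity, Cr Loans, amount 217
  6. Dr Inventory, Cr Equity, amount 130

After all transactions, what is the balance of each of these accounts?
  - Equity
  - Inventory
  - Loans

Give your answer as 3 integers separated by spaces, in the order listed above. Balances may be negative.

Answer: -520 363 157

Derivation:
After txn 1 (Dr Inventory, Cr Equity, amount 460): Equity=-460 Inventory=460
After txn 2 (Dr Loans, Cr Inventory, amount 227): Equity=-460 Inventory=233 Loans=227
After txn 3 (Dr Loans, Cr Equity, amount 19): Equity=-479 Inventory=233 Loans=246
After txn 4 (Dr Loans, Cr Equity, amount 128): Equity=-607 Inventory=233 Loans=374
After txn 5 (Dr Equity, Cr Loans, amount 217): Equity=-390 Inventory=233 Loans=157
After txn 6 (Dr Inventory, Cr Equity, amount 130): Equity=-520 Inventory=363 Loans=157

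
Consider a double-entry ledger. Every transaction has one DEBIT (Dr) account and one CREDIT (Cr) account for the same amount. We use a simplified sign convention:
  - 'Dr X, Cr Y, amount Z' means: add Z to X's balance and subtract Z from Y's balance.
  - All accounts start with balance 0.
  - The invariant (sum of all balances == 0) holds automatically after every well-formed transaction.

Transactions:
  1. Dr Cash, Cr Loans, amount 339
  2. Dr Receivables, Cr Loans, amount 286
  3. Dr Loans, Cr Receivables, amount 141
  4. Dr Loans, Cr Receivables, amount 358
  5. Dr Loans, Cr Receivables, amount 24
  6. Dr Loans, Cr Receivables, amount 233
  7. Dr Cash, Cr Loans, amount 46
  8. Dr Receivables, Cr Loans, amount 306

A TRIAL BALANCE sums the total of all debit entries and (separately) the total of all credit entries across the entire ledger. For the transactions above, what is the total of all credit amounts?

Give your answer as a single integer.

Answer: 1733

Derivation:
Txn 1: credit+=339
Txn 2: credit+=286
Txn 3: credit+=141
Txn 4: credit+=358
Txn 5: credit+=24
Txn 6: credit+=233
Txn 7: credit+=46
Txn 8: credit+=306
Total credits = 1733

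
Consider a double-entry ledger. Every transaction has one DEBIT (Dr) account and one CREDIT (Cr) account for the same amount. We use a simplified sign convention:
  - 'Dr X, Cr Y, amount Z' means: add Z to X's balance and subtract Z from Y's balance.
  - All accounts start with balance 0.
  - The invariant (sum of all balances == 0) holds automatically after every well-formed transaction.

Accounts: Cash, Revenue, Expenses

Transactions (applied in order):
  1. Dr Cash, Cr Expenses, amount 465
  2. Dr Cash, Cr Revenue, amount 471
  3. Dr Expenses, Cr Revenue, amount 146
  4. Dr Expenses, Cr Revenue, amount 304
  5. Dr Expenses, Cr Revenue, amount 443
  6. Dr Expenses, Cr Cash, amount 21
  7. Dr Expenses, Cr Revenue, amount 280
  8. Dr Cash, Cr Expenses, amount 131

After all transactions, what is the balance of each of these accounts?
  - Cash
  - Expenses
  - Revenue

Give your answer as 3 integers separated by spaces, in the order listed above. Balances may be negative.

After txn 1 (Dr Cash, Cr Expenses, amount 465): Cash=465 Expenses=-465
After txn 2 (Dr Cash, Cr Revenue, amount 471): Cash=936 Expenses=-465 Revenue=-471
After txn 3 (Dr Expenses, Cr Revenue, amount 146): Cash=936 Expenses=-319 Revenue=-617
After txn 4 (Dr Expenses, Cr Revenue, amount 304): Cash=936 Expenses=-15 Revenue=-921
After txn 5 (Dr Expenses, Cr Revenue, amount 443): Cash=936 Expenses=428 Revenue=-1364
After txn 6 (Dr Expenses, Cr Cash, amount 21): Cash=915 Expenses=449 Revenue=-1364
After txn 7 (Dr Expenses, Cr Revenue, amount 280): Cash=915 Expenses=729 Revenue=-1644
After txn 8 (Dr Cash, Cr Expenses, amount 131): Cash=1046 Expenses=598 Revenue=-1644

Answer: 1046 598 -1644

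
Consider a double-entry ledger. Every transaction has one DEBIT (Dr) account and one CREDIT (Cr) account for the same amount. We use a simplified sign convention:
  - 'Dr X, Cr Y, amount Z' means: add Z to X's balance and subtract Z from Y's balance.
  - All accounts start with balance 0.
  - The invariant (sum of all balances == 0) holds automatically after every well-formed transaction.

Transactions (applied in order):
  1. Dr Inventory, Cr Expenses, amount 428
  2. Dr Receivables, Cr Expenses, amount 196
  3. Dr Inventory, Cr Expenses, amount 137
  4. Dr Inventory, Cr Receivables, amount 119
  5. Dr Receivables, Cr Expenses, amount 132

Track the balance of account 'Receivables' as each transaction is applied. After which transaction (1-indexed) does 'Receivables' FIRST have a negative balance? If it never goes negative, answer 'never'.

After txn 1: Receivables=0
After txn 2: Receivables=196
After txn 3: Receivables=196
After txn 4: Receivables=77
After txn 5: Receivables=209

Answer: never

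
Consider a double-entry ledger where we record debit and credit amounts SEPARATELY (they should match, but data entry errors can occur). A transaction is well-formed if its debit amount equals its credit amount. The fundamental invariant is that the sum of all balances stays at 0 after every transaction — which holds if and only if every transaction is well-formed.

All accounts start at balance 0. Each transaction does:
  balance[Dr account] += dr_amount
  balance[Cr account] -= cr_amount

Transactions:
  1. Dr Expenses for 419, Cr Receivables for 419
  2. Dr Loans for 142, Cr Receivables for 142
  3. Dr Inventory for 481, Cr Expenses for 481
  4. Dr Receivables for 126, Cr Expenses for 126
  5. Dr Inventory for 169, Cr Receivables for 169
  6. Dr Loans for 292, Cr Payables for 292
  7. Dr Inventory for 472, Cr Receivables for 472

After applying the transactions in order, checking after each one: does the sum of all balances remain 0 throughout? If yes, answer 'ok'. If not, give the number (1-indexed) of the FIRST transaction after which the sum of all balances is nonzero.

After txn 1: dr=419 cr=419 sum_balances=0
After txn 2: dr=142 cr=142 sum_balances=0
After txn 3: dr=481 cr=481 sum_balances=0
After txn 4: dr=126 cr=126 sum_balances=0
After txn 5: dr=169 cr=169 sum_balances=0
After txn 6: dr=292 cr=292 sum_balances=0
After txn 7: dr=472 cr=472 sum_balances=0

Answer: ok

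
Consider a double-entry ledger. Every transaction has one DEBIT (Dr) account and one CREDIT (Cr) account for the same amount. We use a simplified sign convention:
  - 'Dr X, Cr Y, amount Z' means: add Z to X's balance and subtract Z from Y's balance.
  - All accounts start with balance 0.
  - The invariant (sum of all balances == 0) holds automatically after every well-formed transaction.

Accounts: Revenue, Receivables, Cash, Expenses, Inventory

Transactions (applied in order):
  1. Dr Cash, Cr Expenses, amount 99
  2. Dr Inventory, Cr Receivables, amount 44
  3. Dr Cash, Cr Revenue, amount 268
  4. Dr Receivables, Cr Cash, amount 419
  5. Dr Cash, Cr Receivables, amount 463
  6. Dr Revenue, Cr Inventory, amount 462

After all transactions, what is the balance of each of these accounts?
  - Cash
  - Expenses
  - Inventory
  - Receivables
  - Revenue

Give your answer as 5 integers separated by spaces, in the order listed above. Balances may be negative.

After txn 1 (Dr Cash, Cr Expenses, amount 99): Cash=99 Expenses=-99
After txn 2 (Dr Inventory, Cr Receivables, amount 44): Cash=99 Expenses=-99 Inventory=44 Receivables=-44
After txn 3 (Dr Cash, Cr Revenue, amount 268): Cash=367 Expenses=-99 Inventory=44 Receivables=-44 Revenue=-268
After txn 4 (Dr Receivables, Cr Cash, amount 419): Cash=-52 Expenses=-99 Inventory=44 Receivables=375 Revenue=-268
After txn 5 (Dr Cash, Cr Receivables, amount 463): Cash=411 Expenses=-99 Inventory=44 Receivables=-88 Revenue=-268
After txn 6 (Dr Revenue, Cr Inventory, amount 462): Cash=411 Expenses=-99 Inventory=-418 Receivables=-88 Revenue=194

Answer: 411 -99 -418 -88 194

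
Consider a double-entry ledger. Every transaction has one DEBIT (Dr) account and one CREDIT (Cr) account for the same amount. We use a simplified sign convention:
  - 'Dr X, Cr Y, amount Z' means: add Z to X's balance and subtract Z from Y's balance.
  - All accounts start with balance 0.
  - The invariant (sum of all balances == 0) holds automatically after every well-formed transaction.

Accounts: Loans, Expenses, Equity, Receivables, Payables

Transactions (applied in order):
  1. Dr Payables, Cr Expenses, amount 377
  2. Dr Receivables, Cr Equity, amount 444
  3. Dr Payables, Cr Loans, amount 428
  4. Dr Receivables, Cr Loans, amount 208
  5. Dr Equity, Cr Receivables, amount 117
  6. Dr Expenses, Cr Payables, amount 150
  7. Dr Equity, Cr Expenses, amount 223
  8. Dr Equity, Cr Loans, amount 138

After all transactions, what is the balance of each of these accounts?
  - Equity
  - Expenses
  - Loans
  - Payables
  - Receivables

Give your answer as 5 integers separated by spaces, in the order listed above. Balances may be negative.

After txn 1 (Dr Payables, Cr Expenses, amount 377): Expenses=-377 Payables=377
After txn 2 (Dr Receivables, Cr Equity, amount 444): Equity=-444 Expenses=-377 Payables=377 Receivables=444
After txn 3 (Dr Payables, Cr Loans, amount 428): Equity=-444 Expenses=-377 Loans=-428 Payables=805 Receivables=444
After txn 4 (Dr Receivables, Cr Loans, amount 208): Equity=-444 Expenses=-377 Loans=-636 Payables=805 Receivables=652
After txn 5 (Dr Equity, Cr Receivables, amount 117): Equity=-327 Expenses=-377 Loans=-636 Payables=805 Receivables=535
After txn 6 (Dr Expenses, Cr Payables, amount 150): Equity=-327 Expenses=-227 Loans=-636 Payables=655 Receivables=535
After txn 7 (Dr Equity, Cr Expenses, amount 223): Equity=-104 Expenses=-450 Loans=-636 Payables=655 Receivables=535
After txn 8 (Dr Equity, Cr Loans, amount 138): Equity=34 Expenses=-450 Loans=-774 Payables=655 Receivables=535

Answer: 34 -450 -774 655 535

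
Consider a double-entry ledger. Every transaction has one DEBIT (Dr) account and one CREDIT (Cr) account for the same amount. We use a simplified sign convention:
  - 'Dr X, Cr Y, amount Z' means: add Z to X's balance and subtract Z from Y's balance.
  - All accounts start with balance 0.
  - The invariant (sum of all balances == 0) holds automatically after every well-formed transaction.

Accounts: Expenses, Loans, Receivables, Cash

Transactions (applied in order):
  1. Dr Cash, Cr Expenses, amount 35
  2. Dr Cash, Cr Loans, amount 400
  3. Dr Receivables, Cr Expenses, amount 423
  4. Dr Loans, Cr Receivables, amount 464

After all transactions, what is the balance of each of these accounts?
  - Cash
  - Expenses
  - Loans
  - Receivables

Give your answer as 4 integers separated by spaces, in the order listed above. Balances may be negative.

After txn 1 (Dr Cash, Cr Expenses, amount 35): Cash=35 Expenses=-35
After txn 2 (Dr Cash, Cr Loans, amount 400): Cash=435 Expenses=-35 Loans=-400
After txn 3 (Dr Receivables, Cr Expenses, amount 423): Cash=435 Expenses=-458 Loans=-400 Receivables=423
After txn 4 (Dr Loans, Cr Receivables, amount 464): Cash=435 Expenses=-458 Loans=64 Receivables=-41

Answer: 435 -458 64 -41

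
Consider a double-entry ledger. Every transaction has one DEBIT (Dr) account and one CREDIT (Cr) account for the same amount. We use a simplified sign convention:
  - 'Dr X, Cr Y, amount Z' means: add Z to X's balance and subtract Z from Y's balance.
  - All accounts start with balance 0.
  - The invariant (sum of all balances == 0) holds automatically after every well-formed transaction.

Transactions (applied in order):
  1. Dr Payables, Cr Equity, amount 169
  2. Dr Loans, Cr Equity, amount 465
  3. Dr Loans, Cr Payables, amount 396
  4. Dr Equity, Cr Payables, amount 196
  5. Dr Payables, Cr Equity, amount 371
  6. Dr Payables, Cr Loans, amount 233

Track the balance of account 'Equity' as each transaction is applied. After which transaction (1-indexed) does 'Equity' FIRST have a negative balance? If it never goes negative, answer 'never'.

Answer: 1

Derivation:
After txn 1: Equity=-169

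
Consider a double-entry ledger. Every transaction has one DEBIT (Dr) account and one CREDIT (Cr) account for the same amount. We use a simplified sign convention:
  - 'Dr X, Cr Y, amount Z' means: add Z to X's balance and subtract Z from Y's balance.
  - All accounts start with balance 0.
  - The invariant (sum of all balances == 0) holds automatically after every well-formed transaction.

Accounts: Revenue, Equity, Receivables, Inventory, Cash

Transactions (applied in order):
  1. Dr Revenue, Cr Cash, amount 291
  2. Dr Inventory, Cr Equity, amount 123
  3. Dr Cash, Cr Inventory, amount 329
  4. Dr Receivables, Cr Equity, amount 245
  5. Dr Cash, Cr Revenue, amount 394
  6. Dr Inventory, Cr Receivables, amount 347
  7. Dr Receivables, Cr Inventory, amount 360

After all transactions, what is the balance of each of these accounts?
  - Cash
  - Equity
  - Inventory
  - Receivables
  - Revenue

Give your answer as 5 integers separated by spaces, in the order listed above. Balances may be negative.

After txn 1 (Dr Revenue, Cr Cash, amount 291): Cash=-291 Revenue=291
After txn 2 (Dr Inventory, Cr Equity, amount 123): Cash=-291 Equity=-123 Inventory=123 Revenue=291
After txn 3 (Dr Cash, Cr Inventory, amount 329): Cash=38 Equity=-123 Inventory=-206 Revenue=291
After txn 4 (Dr Receivables, Cr Equity, amount 245): Cash=38 Equity=-368 Inventory=-206 Receivables=245 Revenue=291
After txn 5 (Dr Cash, Cr Revenue, amount 394): Cash=432 Equity=-368 Inventory=-206 Receivables=245 Revenue=-103
After txn 6 (Dr Inventory, Cr Receivables, amount 347): Cash=432 Equity=-368 Inventory=141 Receivables=-102 Revenue=-103
After txn 7 (Dr Receivables, Cr Inventory, amount 360): Cash=432 Equity=-368 Inventory=-219 Receivables=258 Revenue=-103

Answer: 432 -368 -219 258 -103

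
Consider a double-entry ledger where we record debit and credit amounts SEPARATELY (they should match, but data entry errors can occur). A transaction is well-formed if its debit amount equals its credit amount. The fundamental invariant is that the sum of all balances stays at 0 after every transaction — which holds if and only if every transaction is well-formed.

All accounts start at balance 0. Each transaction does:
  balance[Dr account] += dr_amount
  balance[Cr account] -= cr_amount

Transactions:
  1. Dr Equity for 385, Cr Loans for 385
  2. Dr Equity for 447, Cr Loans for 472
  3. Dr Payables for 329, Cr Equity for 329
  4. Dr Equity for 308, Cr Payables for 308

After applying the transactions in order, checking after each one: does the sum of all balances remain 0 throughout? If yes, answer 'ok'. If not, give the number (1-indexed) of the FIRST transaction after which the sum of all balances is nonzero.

After txn 1: dr=385 cr=385 sum_balances=0
After txn 2: dr=447 cr=472 sum_balances=-25
After txn 3: dr=329 cr=329 sum_balances=-25
After txn 4: dr=308 cr=308 sum_balances=-25

Answer: 2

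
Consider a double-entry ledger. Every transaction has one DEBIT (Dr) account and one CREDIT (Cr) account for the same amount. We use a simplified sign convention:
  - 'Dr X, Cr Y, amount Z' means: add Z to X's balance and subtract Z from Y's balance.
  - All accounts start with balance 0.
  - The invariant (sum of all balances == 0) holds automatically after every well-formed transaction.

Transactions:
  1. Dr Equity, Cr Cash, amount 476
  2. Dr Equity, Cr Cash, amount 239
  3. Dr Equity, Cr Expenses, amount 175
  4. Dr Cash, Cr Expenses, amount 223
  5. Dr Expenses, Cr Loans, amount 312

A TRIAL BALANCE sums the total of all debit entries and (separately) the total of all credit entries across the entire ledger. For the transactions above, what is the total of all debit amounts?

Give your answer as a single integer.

Answer: 1425

Derivation:
Txn 1: debit+=476
Txn 2: debit+=239
Txn 3: debit+=175
Txn 4: debit+=223
Txn 5: debit+=312
Total debits = 1425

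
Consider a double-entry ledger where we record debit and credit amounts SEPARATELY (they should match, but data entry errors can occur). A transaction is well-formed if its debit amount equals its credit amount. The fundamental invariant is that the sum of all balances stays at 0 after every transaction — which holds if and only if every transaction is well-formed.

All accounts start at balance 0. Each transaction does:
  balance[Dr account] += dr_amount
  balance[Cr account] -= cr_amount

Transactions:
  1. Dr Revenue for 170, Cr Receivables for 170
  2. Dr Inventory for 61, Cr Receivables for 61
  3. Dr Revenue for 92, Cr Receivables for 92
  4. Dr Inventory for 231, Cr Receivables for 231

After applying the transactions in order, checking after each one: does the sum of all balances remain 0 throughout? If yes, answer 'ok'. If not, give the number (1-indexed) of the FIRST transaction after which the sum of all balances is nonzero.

Answer: ok

Derivation:
After txn 1: dr=170 cr=170 sum_balances=0
After txn 2: dr=61 cr=61 sum_balances=0
After txn 3: dr=92 cr=92 sum_balances=0
After txn 4: dr=231 cr=231 sum_balances=0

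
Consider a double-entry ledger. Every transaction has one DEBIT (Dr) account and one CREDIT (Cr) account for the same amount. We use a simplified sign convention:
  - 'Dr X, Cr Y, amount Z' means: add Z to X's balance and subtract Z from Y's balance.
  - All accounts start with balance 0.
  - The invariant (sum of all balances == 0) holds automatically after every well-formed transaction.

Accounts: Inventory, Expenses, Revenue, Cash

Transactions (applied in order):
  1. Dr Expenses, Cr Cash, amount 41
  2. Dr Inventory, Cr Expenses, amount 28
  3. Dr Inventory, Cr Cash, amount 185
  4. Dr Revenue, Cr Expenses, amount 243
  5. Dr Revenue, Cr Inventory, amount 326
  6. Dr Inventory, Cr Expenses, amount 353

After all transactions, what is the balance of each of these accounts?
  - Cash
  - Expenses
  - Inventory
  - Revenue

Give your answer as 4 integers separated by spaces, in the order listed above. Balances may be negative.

Answer: -226 -583 240 569

Derivation:
After txn 1 (Dr Expenses, Cr Cash, amount 41): Cash=-41 Expenses=41
After txn 2 (Dr Inventory, Cr Expenses, amount 28): Cash=-41 Expenses=13 Inventory=28
After txn 3 (Dr Inventory, Cr Cash, amount 185): Cash=-226 Expenses=13 Inventory=213
After txn 4 (Dr Revenue, Cr Expenses, amount 243): Cash=-226 Expenses=-230 Inventory=213 Revenue=243
After txn 5 (Dr Revenue, Cr Inventory, amount 326): Cash=-226 Expenses=-230 Inventory=-113 Revenue=569
After txn 6 (Dr Inventory, Cr Expenses, amount 353): Cash=-226 Expenses=-583 Inventory=240 Revenue=569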